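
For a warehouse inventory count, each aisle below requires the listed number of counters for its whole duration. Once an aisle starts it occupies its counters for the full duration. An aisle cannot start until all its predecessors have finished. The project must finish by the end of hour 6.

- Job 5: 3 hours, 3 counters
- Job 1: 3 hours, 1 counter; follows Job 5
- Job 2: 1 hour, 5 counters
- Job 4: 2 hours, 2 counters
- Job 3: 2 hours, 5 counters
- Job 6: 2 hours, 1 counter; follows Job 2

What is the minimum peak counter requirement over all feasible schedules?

7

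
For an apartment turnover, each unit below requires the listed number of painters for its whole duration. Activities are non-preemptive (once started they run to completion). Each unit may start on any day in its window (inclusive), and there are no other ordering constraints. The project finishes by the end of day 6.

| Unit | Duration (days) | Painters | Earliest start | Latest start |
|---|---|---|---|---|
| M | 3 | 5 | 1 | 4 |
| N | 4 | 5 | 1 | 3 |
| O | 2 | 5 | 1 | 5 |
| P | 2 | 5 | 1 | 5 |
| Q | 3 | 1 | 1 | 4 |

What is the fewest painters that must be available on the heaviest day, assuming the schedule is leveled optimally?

11

Early-start (M@1, N@1, O@1, P@1, Q@1) gives peak 21: d1:21  d2:21  d3:11  d4:5  d5:0  d6:0.
Shift O→4, P→5.
Schedule M@1, N@1, O@4, P@5, Q@1: d1:11  d2:11  d3:11  d4:10  d5:10  d6:5 — peak 11.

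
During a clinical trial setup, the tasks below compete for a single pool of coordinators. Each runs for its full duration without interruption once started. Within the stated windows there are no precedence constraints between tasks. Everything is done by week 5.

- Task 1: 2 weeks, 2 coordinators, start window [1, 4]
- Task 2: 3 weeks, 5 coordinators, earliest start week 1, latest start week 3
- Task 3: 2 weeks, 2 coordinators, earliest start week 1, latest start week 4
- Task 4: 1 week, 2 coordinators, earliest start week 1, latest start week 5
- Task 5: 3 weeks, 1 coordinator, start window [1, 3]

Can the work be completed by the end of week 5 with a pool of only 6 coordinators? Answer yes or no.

Schedule Task 1@1, Task 2@3, Task 3@1, Task 4@1, Task 5@2: w1:6  w2:5  w3:6  w4:6  w5:5 — peak 6 ≤ 6.

yes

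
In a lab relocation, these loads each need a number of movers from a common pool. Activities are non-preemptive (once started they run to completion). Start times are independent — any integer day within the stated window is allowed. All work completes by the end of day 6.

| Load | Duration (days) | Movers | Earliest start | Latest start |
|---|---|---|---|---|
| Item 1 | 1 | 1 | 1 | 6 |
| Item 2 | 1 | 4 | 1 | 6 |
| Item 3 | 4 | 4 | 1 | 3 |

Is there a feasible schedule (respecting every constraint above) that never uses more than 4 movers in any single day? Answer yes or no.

yes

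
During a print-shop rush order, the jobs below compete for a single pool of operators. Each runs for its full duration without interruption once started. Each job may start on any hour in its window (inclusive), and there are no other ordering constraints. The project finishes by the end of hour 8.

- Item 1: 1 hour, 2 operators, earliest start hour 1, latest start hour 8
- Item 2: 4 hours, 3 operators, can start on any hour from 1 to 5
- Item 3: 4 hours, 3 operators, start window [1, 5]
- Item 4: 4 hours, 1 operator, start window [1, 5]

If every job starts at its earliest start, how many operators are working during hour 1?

9

At early start, hour 1 has: Item 1, Item 2, Item 3, Item 4.
Demand: 2 + 3 + 3 + 1 = 9.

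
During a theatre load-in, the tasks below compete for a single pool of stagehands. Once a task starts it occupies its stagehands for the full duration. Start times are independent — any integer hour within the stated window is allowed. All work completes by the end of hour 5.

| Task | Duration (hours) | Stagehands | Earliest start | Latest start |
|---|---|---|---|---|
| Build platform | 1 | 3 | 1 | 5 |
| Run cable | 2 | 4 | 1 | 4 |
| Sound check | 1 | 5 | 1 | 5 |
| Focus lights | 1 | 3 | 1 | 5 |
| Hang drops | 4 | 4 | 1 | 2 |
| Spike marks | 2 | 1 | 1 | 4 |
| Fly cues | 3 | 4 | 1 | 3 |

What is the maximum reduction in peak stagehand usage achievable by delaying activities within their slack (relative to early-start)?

13

Early-start peak: h1:24  h2:13  h3:8  h4:4  h5:0 ⇒ 24.
Leveled (Build platform@1, Run cable@1, Sound check@5, Focus lights@2, Hang drops@1, Spike marks@3, Fly cues@3): h1:11  h2:11  h3:9  h4:9  h5:9 ⇒ 11.
Reduction 24 − 11 = 13.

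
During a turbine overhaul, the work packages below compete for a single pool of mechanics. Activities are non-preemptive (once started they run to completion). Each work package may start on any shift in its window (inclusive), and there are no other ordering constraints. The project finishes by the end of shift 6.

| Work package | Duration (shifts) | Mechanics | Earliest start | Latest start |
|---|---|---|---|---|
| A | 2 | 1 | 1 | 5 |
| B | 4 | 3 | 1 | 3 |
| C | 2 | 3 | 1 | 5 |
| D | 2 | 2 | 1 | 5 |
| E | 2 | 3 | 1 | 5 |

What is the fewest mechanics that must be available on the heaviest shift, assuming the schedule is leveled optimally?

Early-start (A@1, B@1, C@1, D@1, E@1) gives peak 12: s1:12  s2:12  s3:3  s4:3  s5:0  s6:0.
Shift C→3, E→5.
Schedule A@1, B@1, C@3, D@1, E@5: s1:6  s2:6  s3:6  s4:6  s5:3  s6:3 — peak 6.

6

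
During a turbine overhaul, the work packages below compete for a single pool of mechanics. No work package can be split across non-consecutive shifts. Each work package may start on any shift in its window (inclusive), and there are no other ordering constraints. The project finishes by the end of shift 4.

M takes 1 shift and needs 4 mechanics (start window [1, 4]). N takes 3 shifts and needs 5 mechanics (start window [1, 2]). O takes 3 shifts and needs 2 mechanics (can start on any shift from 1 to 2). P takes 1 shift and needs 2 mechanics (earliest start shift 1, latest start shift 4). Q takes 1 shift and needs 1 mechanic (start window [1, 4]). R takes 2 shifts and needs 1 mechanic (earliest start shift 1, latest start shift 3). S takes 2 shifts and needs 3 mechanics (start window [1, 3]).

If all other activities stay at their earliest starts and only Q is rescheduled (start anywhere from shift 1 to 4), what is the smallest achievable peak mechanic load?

Q@1: s1:18  s2:11  s3:7  s4:0 → peak 18
Q@2: s1:17  s2:12  s3:7  s4:0 → peak 17
Q@3: s1:17  s2:11  s3:8  s4:0 → peak 17
Q@4: s1:17  s2:11  s3:7  s4:1 → peak 17
Best is Q@2, peak 17.

17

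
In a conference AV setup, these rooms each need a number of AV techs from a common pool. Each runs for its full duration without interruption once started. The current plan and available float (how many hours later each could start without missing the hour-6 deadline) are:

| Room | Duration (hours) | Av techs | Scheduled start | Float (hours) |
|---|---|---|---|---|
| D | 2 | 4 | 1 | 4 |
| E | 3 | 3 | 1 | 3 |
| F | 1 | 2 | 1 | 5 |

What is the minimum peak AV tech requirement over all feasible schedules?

Early-start (D@1, E@1, F@1) gives peak 9: h1:9  h2:7  h3:3  h4:0  h5:0  h6:0.
Shift E→3, F→6.
Schedule D@1, E@3, F@6: h1:4  h2:4  h3:3  h4:3  h5:3  h6:2 — peak 4.
Total AV tech-hours = 19 over 6 hours ⇒ peak ≥ ⌈19/6⌉ = 4, so 4 is optimal.

4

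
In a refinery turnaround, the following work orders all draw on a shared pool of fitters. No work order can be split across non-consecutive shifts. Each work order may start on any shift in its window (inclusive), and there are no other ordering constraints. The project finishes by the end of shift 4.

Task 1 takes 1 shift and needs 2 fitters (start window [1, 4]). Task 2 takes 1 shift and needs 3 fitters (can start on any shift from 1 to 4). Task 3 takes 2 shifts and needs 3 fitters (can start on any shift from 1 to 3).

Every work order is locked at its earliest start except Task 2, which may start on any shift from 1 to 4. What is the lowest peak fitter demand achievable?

Task 2@1: s1:8  s2:3  s3:0  s4:0 → peak 8
Task 2@2: s1:5  s2:6  s3:0  s4:0 → peak 6
Task 2@3: s1:5  s2:3  s3:3  s4:0 → peak 5
Task 2@4: s1:5  s2:3  s3:0  s4:3 → peak 5
Best is Task 2@3, peak 5.

5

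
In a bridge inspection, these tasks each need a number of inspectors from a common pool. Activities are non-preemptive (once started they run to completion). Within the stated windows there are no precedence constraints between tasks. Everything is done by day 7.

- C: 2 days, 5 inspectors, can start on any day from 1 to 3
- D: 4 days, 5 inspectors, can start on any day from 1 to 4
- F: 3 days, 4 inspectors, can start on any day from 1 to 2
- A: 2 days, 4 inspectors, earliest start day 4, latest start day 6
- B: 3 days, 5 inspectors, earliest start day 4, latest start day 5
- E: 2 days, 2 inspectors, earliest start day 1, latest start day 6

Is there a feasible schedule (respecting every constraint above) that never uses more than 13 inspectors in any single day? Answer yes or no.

no

The minimum achievable peak is 14; 13 < 14, so no feasible schedule stays within the cap.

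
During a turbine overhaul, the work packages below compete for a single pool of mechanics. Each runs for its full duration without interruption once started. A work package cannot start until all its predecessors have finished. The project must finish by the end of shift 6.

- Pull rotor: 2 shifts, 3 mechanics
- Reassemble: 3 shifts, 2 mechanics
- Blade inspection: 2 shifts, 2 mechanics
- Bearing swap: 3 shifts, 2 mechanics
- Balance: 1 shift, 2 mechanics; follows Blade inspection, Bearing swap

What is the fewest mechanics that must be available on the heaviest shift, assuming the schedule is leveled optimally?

5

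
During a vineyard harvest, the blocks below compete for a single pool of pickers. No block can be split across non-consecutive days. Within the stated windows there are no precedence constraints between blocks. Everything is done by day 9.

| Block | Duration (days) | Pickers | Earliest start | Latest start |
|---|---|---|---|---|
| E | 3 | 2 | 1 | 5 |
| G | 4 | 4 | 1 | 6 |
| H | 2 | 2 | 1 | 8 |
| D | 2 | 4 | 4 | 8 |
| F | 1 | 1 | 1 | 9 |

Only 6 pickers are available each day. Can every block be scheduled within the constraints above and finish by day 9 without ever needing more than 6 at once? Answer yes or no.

yes

Schedule E@1, G@4, H@1, D@8, F@3: d1:4  d2:4  d3:3  d4:4  d5:4  d6:4  d7:4  d8:4  d9:4 — peak 4 ≤ 6.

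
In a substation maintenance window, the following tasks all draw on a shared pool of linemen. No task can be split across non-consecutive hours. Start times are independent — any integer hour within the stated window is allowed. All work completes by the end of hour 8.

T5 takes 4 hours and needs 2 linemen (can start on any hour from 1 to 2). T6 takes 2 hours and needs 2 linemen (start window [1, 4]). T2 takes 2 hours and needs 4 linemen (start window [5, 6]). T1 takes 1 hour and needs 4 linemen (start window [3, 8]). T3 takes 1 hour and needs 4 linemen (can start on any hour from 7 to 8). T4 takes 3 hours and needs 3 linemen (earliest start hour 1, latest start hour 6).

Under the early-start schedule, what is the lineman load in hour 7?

4

At early start, hour 7 has: T3.
Demand: 4 = 4.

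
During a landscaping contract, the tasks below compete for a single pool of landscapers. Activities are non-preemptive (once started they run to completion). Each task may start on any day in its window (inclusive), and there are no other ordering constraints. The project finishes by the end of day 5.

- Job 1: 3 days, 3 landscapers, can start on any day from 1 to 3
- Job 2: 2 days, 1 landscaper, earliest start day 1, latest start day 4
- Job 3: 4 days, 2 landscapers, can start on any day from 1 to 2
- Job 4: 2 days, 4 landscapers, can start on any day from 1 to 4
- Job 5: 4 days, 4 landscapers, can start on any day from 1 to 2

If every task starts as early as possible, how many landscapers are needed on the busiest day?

Early-start schedule: Job 1@1, Job 2@1, Job 3@1, Job 4@1, Job 5@1.
Load per day: day 1: 14, day 2: 14, day 3: 9, day 4: 6, day 5: 0.
Peak is 14.

14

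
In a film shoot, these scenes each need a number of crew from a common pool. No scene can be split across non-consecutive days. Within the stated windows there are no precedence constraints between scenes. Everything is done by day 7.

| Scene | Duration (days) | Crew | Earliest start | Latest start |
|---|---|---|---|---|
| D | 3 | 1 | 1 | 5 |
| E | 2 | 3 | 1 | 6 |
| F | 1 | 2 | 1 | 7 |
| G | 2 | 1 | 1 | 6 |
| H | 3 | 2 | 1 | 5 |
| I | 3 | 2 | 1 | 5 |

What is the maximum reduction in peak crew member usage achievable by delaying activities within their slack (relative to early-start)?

7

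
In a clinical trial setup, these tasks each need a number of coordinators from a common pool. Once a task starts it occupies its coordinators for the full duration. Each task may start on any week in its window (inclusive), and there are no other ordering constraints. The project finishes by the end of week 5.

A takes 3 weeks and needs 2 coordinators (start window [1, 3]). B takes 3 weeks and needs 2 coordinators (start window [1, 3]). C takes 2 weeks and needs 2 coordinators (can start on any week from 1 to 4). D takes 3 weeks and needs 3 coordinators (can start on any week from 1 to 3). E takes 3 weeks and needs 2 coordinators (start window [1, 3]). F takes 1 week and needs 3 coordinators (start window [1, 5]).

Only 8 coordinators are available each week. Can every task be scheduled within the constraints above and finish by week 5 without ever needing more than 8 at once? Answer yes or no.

no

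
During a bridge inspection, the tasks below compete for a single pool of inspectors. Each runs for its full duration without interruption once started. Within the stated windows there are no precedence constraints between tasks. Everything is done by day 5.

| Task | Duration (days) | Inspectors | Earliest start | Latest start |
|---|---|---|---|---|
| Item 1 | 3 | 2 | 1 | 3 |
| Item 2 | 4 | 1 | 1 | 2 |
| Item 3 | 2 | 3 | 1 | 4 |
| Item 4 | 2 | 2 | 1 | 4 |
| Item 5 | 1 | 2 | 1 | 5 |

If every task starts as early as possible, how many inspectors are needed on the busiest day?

Early-start schedule: Item 1@1, Item 2@1, Item 3@1, Item 4@1, Item 5@1.
Load per day: day 1: 10, day 2: 8, day 3: 3, day 4: 1, day 5: 0.
Peak is 10.

10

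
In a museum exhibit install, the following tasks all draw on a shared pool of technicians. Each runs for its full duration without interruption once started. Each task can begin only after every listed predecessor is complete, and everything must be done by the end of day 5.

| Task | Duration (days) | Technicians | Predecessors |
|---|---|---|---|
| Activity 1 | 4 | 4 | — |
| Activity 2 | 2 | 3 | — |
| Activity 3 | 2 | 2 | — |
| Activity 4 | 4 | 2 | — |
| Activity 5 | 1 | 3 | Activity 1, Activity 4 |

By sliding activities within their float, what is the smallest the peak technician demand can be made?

9

Early-start (Activity 1@1, Activity 2@1, Activity 3@1, Activity 4@1, Activity 5@5) gives peak 11: d1:11  d2:11  d3:6  d4:6  d5:3.
Shift Activity 3→3.
Schedule Activity 1@1, Activity 2@1, Activity 3@3, Activity 4@1, Activity 5@5: d1:9  d2:9  d3:8  d4:8  d5:3 — peak 9.
No arrangement of the 16 feasible schedules does better.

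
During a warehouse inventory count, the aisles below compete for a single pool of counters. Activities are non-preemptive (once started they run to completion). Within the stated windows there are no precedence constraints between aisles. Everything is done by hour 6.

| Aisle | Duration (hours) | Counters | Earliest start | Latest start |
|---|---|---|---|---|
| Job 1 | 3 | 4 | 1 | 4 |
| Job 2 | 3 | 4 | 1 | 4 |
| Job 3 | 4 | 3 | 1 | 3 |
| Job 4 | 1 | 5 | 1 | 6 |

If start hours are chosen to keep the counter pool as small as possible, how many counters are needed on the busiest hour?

Early-start (Job 1@1, Job 2@1, Job 3@1, Job 4@1) gives peak 16: h1:16  h2:11  h3:11  h4:3  h5:0  h6:0.
Shift Job 2→4, Job 4→5.
Schedule Job 1@1, Job 2@4, Job 3@1, Job 4@5: h1:7  h2:7  h3:7  h4:7  h5:9  h6:4 — peak 9.

9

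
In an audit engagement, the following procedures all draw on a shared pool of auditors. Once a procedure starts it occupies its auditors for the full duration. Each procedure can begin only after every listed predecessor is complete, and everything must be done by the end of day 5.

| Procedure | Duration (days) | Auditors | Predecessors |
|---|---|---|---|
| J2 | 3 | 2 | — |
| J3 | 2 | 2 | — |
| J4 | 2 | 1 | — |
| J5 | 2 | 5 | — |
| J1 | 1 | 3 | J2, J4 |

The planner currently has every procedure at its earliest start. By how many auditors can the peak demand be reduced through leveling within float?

3

Early-start peak: d1:10  d2:10  d3:2  d4:3  d5:0 ⇒ 10.
Leveled (J2@1, J3@1, J4@1, J5@3, J1@5): d1:5  d2:5  d3:7  d4:5  d5:3 ⇒ 7.
Reduction 10 − 7 = 3.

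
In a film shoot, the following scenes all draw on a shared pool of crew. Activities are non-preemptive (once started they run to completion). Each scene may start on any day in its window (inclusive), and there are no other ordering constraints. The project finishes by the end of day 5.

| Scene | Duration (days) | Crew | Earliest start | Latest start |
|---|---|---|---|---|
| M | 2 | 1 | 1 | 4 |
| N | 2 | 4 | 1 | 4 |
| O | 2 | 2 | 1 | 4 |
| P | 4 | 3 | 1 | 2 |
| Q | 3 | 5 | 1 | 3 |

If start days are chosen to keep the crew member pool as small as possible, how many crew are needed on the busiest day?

Early-start (M@1, N@1, O@1, P@1, Q@1) gives peak 15: d1:15  d2:15  d3:8  d4:3  d5:0.
Shift N→4, O→4.
Schedule M@1, N@4, O@4, P@1, Q@1: d1:9  d2:9  d3:8  d4:9  d5:6 — peak 9.
Total crew member-days = 41 over 5 days ⇒ peak ≥ ⌈41/5⌉ = 9, so 9 is optimal.

9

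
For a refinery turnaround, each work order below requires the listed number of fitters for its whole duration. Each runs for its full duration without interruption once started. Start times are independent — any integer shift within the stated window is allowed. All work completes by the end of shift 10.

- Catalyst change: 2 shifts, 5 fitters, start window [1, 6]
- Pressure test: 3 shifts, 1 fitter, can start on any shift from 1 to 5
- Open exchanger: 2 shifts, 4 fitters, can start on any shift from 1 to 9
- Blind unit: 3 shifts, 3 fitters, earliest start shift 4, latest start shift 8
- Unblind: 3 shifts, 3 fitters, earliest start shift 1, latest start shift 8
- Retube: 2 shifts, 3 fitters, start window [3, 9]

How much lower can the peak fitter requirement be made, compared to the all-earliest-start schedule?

7

Early-start peak: s1:13  s2:13  s3:7  s4:6  s5:3  s6:3  s7:0  s8:0  s9:0  s10:0 ⇒ 13.
Leveled (Catalyst change@1, Pressure test@1, Open exchanger@3, Blind unit@5, Unblind@5, Retube@8): s1:6  s2:6  s3:5  s4:4  s5:6  s6:6  s7:6  s8:3  s9:3  s10:0 ⇒ 6.
Reduction 13 − 6 = 7.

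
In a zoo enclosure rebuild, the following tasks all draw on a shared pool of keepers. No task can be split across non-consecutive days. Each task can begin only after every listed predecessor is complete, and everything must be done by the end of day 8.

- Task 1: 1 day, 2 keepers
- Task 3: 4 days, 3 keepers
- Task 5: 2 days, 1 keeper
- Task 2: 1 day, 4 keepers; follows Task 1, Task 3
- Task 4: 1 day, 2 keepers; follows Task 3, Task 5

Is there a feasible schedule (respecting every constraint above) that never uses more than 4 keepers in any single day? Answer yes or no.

yes

Schedule Task 1@1, Task 3@2, Task 5@1, Task 2@6, Task 4@7: d1:3  d2:4  d3:3  d4:3  d5:3  d6:4  d7:2  d8:0 — peak 4 ≤ 4.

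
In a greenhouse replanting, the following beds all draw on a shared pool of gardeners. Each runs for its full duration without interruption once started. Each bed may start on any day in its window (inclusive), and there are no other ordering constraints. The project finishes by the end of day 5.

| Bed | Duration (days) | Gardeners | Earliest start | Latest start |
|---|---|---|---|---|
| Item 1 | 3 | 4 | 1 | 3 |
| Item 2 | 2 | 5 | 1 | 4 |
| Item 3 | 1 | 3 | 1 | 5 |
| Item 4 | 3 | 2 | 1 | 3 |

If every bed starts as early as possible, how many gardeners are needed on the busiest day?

Early-start schedule: Item 1@1, Item 2@1, Item 3@1, Item 4@1.
Load per day: day 1: 14, day 2: 11, day 3: 6, day 4: 0, day 5: 0.
Peak is 14.

14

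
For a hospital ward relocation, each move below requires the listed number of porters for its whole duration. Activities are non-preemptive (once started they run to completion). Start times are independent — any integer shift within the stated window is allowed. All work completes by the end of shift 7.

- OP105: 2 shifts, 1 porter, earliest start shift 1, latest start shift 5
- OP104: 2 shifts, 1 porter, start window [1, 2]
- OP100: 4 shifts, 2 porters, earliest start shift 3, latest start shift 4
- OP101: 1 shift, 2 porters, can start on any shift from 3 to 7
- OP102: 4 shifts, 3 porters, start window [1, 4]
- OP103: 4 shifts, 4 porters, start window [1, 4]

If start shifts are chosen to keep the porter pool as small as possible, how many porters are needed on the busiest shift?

9

Early-start (OP105@1, OP104@1, OP100@3, OP101@3, OP102@1, OP103@1) gives peak 11: s1:9  s2:9  s3:11  s4:9  s5:2  s6:2  s7:0.
Shift OP103→4.
Schedule OP105@1, OP104@1, OP100@3, OP101@3, OP102@1, OP103@4: s1:5  s2:5  s3:7  s4:9  s5:6  s6:6  s7:4 — peak 9.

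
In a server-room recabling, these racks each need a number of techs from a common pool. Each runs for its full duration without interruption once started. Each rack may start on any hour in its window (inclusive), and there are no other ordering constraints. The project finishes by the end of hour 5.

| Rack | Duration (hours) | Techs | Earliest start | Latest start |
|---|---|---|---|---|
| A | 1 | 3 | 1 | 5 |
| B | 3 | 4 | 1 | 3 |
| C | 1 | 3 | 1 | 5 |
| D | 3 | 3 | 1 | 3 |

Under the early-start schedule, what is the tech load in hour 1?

13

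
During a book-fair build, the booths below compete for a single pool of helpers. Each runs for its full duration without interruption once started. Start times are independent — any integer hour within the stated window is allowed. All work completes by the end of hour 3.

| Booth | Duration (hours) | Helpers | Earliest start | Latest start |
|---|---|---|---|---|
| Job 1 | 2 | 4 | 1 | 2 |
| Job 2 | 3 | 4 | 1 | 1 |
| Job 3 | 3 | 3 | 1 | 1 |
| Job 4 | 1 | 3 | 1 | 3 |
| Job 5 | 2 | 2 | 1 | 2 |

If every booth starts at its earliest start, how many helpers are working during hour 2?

13

At early start, hour 2 has: Job 1, Job 2, Job 3, Job 5.
Demand: 4 + 4 + 3 + 2 = 13.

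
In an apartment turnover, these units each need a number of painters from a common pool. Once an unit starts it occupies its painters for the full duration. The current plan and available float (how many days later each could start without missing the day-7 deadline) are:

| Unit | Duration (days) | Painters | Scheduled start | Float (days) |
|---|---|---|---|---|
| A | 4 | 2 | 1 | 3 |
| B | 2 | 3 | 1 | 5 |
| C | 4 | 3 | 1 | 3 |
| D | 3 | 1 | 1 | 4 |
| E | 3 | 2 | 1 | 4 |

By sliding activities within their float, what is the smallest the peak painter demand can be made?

Early-start (A@1, B@1, C@1, D@1, E@1) gives peak 11: d1:11  d2:11  d3:8  d4:5  d5:0  d6:0  d7:0.
Shift C→3, E→5.
Schedule A@1, B@1, C@3, D@1, E@5: d1:6  d2:6  d3:6  d4:5  d5:5  d6:5  d7:2 — peak 6.

6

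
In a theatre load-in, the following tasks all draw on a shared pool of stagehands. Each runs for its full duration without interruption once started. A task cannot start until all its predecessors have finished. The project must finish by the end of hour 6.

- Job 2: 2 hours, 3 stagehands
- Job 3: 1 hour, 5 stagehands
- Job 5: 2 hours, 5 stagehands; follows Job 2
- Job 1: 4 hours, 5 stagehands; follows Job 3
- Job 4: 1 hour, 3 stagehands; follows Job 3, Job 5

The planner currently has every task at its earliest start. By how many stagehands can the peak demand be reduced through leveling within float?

0

Early-start peak: h1:8  h2:8  h3:10  h4:10  h5:8  h6:0 ⇒ 10.
Leveled (Job 2@1, Job 3@1, Job 5@3, Job 1@2, Job 4@5): h1:8  h2:8  h3:10  h4:10  h5:8  h6:0 ⇒ 10.
Reduction 10 − 10 = 0.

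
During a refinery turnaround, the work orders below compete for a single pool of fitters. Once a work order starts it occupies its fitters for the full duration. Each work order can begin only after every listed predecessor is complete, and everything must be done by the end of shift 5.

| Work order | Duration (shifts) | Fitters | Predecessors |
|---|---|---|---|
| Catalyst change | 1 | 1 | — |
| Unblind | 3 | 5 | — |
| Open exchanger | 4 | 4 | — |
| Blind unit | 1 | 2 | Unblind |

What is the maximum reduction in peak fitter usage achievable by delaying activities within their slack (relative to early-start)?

1

Early-start peak: s1:10  s2:9  s3:9  s4:6  s5:0 ⇒ 10.
Leveled (Catalyst change@1, Unblind@1, Open exchanger@2, Blind unit@4): s1:6  s2:9  s3:9  s4:6  s5:4 ⇒ 9.
Reduction 10 − 9 = 1.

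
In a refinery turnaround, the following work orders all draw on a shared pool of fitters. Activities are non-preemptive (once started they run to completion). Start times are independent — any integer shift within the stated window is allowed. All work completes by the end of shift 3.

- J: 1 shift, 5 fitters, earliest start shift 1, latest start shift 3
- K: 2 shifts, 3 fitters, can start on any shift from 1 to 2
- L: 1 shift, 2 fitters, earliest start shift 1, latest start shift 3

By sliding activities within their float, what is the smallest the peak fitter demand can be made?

Early-start (J@1, K@1, L@1) gives peak 10: s1:10  s2:3  s3:0.
Shift K→2, L→2.
Schedule J@1, K@2, L@2: s1:5  s2:5  s3:3 — peak 5.
Total fitter-shifts = 13 over 3 shifts ⇒ peak ≥ ⌈13/3⌉ = 5, so 5 is optimal.

5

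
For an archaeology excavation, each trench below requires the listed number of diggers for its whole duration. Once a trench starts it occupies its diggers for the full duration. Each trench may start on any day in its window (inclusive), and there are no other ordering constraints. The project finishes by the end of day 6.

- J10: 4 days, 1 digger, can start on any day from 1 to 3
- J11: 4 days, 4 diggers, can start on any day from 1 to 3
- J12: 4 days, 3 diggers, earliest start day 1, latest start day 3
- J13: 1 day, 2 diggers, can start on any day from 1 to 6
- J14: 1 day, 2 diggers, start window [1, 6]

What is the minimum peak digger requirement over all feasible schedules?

8

Early-start (J10@1, J11@1, J12@1, J13@1, J14@1) gives peak 12: d1:12  d2:8  d3:8  d4:8  d5:0  d6:0.
Shift J13→5, J14→5.
Schedule J10@1, J11@1, J12@1, J13@5, J14@5: d1:8  d2:8  d3:8  d4:8  d5:4  d6:0 — peak 8.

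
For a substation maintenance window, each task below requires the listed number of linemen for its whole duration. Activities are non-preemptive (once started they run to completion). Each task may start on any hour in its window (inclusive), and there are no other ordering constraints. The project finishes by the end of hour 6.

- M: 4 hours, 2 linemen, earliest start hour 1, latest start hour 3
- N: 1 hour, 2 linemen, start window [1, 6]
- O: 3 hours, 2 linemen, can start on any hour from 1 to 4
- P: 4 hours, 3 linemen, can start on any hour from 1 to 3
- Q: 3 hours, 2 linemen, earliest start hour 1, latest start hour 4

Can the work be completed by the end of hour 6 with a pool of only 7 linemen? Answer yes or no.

Schedule M@1, N@1, O@1, P@2, Q@4: h1:6  h2:7  h3:7  h4:7  h5:5  h6:2 — peak 7 ≤ 7.

yes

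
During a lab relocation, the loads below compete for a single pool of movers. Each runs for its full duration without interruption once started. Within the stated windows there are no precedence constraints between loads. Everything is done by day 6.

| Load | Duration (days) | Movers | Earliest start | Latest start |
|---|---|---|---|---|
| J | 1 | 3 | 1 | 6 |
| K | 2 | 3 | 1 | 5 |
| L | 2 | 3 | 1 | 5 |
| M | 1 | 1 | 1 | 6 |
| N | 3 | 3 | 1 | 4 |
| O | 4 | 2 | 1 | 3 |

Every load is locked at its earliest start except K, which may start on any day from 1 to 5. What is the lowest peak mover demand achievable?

12

K@1: d1:15  d2:11  d3:5  d4:2  d5:0  d6:0 → peak 15
K@2: d1:12  d2:11  d3:8  d4:2  d5:0  d6:0 → peak 12
K@3: d1:12  d2:8  d3:8  d4:5  d5:0  d6:0 → peak 12
K@4: d1:12  d2:8  d3:5  d4:5  d5:3  d6:0 → peak 12
K@5: d1:12  d2:8  d3:5  d4:2  d5:3  d6:3 → peak 12
Best is K@2, peak 12.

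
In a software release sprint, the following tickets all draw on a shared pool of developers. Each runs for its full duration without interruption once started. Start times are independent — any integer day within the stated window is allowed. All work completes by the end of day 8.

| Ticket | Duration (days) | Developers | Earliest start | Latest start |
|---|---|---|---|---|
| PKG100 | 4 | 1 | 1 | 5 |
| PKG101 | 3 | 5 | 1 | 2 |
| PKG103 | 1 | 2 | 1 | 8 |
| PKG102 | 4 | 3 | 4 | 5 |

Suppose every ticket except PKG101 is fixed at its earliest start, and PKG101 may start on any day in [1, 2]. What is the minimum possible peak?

PKG101@1: d1:8  d2:6  d3:6  d4:4  d5:3  d6:3  d7:3  d8:0 → peak 8
PKG101@2: d1:3  d2:6  d3:6  d4:9  d5:3  d6:3  d7:3  d8:0 → peak 9
Best is PKG101@1, peak 8.

8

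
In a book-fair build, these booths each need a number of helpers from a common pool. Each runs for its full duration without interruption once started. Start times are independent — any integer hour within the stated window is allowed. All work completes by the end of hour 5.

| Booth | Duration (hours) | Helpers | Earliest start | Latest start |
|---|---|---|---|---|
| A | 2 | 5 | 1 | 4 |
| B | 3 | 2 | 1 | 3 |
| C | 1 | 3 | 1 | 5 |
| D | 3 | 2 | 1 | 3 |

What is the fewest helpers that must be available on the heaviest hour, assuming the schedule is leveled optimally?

7

Early-start (A@1, B@1, C@1, D@1) gives peak 12: h1:12  h2:9  h3:4  h4:0  h5:0.
Shift C→3, D→3.
Schedule A@1, B@1, C@3, D@3: h1:7  h2:7  h3:7  h4:2  h5:2 — peak 7.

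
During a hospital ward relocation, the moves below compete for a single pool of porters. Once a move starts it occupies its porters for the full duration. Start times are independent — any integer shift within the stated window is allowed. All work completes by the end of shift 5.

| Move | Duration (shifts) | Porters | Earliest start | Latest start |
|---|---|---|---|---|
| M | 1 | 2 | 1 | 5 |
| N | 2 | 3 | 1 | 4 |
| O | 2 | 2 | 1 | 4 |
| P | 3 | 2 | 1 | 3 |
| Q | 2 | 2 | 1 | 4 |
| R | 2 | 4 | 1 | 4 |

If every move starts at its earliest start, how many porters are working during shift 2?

13

At early start, shift 2 has: N, O, P, Q, R.
Demand: 3 + 2 + 2 + 2 + 4 = 13.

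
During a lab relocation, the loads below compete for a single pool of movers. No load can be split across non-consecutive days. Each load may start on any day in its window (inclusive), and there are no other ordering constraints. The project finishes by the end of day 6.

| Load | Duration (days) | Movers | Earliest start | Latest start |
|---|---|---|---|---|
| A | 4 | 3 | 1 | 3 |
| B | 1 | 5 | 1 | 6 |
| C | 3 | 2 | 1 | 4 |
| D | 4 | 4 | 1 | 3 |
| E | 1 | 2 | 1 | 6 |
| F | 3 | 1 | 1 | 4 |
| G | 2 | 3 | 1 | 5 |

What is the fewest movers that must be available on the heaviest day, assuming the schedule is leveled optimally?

9

Early-start (A@1, B@1, C@1, D@1, E@1, F@1, G@1) gives peak 20: d1:20  d2:13  d3:10  d4:7  d5:0  d6:0.
Shift C→4, D→2, E→6, G→5.
Schedule A@1, B@1, C@4, D@2, E@6, F@1, G@5: d1:9  d2:8  d3:8  d4:9  d5:9  d6:7 — peak 9.
Total mover-days = 50 over 6 days ⇒ peak ≥ ⌈50/6⌉ = 9, so 9 is optimal.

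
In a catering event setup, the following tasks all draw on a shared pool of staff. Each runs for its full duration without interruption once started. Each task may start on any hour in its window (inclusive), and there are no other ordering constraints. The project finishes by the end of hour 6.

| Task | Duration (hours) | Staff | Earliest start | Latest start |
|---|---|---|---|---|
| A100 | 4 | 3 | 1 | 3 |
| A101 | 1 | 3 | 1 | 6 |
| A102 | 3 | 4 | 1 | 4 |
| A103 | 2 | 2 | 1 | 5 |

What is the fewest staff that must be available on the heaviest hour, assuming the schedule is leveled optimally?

7

Early-start (A100@1, A101@1, A102@1, A103@1) gives peak 12: h1:12  h2:9  h3:7  h4:3  h5:0  h6:0.
Shift A102→2, A103→5.
Schedule A100@1, A101@1, A102@2, A103@5: h1:6  h2:7  h3:7  h4:7  h5:2  h6:2 — peak 7.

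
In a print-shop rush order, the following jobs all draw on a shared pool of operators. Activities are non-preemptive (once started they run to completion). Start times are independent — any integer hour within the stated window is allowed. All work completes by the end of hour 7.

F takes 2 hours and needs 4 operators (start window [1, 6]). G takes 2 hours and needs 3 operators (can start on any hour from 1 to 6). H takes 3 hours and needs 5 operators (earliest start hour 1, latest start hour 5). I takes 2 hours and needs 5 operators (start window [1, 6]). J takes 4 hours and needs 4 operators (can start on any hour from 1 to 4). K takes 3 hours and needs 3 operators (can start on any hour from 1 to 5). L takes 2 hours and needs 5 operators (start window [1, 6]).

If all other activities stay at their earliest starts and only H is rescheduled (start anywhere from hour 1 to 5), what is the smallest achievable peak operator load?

H@1: h1:29  h2:29  h3:12  h4:4  h5:0  h6:0  h7:0 → peak 29
H@2: h1:24  h2:29  h3:12  h4:9  h5:0  h6:0  h7:0 → peak 29
H@3: h1:24  h2:24  h3:12  h4:9  h5:5  h6:0  h7:0 → peak 24
H@4: h1:24  h2:24  h3:7  h4:9  h5:5  h6:5  h7:0 → peak 24
H@5: h1:24  h2:24  h3:7  h4:4  h5:5  h6:5  h7:5 → peak 24
Best is H@3, peak 24.

24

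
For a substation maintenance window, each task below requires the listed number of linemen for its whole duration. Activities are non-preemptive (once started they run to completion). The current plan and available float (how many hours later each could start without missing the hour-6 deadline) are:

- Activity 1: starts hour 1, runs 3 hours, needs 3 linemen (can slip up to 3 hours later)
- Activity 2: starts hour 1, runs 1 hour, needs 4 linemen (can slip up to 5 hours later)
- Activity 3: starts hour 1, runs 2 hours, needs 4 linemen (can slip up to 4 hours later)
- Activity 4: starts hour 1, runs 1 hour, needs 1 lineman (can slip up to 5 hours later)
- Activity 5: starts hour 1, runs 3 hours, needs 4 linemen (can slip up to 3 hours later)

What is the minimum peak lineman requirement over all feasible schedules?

7

Early-start (Activity 1@1, Activity 2@1, Activity 3@1, Activity 4@1, Activity 5@1) gives peak 16: h1:16  h2:11  h3:7  h4:0  h5:0  h6:0.
Shift Activity 3→2, Activity 4→4, Activity 5→4.
Schedule Activity 1@1, Activity 2@1, Activity 3@2, Activity 4@4, Activity 5@4: h1:7  h2:7  h3:7  h4:5  h5:4  h6:4 — peak 7.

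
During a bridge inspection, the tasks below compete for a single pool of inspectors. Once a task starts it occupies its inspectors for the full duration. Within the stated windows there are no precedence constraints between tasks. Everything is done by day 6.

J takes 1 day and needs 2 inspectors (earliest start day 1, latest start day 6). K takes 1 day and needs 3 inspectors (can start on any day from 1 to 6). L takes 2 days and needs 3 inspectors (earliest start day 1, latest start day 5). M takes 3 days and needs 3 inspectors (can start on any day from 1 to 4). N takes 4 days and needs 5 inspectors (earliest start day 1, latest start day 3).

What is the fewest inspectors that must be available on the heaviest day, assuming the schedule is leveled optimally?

8

Early-start (J@1, K@1, L@1, M@1, N@1) gives peak 16: d1:16  d2:11  d3:8  d4:5  d5:0  d6:0.
Shift M→2, N→3.
Schedule J@1, K@1, L@1, M@2, N@3: d1:8  d2:6  d3:8  d4:8  d5:5  d6:5 — peak 8.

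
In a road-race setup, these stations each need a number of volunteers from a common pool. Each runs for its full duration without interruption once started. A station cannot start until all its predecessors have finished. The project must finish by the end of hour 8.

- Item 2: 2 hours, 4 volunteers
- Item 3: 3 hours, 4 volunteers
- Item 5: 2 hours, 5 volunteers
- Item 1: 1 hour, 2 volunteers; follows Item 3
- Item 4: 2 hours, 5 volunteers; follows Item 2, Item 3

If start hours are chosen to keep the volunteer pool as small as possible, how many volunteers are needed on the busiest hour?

Early-start (Item 2@1, Item 3@1, Item 5@1, Item 1@4, Item 4@4) gives peak 13: h1:13  h2:13  h3:4  h4:7  h5:5  h6:0  h7:0  h8:0.
Shift Item 5→4, Item 4→6.
Schedule Item 2@1, Item 3@1, Item 5@4, Item 1@4, Item 4@6: h1:8  h2:8  h3:4  h4:7  h5:5  h6:5  h7:5  h8:0 — peak 8.

8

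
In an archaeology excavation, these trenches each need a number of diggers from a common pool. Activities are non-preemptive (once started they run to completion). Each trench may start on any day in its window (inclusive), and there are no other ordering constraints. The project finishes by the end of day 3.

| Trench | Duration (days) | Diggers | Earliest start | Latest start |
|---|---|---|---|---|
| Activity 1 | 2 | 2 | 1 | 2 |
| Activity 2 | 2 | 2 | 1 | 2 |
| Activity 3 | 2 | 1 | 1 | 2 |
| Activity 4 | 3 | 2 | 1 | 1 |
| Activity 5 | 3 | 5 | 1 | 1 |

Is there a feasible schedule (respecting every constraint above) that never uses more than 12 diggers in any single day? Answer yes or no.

yes

Schedule Activity 1@1, Activity 2@1, Activity 3@1, Activity 4@1, Activity 5@1: d1:12  d2:12  d3:7 — peak 12 ≤ 12.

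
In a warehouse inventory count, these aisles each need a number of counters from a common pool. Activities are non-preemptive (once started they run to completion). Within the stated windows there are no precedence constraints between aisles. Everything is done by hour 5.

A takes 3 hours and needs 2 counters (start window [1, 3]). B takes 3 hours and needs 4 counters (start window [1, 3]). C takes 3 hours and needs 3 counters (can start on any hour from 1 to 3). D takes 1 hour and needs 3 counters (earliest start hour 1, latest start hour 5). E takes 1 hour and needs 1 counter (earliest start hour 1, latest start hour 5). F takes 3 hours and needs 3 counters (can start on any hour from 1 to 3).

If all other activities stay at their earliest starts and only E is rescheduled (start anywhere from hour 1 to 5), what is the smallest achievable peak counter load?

15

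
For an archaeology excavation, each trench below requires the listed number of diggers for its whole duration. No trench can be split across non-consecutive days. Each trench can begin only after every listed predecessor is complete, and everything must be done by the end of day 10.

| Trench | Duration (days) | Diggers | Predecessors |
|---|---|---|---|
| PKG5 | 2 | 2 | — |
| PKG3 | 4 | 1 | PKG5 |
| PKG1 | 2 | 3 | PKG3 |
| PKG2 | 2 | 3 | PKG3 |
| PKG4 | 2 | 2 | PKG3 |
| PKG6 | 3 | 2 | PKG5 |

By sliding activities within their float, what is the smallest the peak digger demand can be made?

Early-start (PKG5@1, PKG3@3, PKG1@7, PKG2@7, PKG4@7, PKG6@3) gives peak 8: d1:2  d2:2  d3:3  d4:3  d5:3  d6:1  d7:8  d8:8  d9:0  d10:0.
Shift PKG2→9.
Schedule PKG5@1, PKG3@3, PKG1@7, PKG2@9, PKG4@7, PKG6@3: d1:2  d2:2  d3:3  d4:3  d5:3  d6:1  d7:5  d8:5  d9:3  d10:3 — peak 5.

5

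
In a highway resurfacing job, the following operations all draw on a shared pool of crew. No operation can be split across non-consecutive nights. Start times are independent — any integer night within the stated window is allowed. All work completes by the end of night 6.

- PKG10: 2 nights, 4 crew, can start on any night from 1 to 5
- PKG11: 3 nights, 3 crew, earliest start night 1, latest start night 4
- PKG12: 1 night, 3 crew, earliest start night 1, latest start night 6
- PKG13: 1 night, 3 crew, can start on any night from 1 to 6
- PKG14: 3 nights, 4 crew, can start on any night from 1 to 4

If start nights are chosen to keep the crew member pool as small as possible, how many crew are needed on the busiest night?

Early-start (PKG10@1, PKG11@1, PKG12@1, PKG13@1, PKG14@1) gives peak 17: n1:17  n2:11  n3:7  n4:0  n5:0  n6:0.
Shift PKG12→3, PKG13→4, PKG14→4.
Schedule PKG10@1, PKG11@1, PKG12@3, PKG13@4, PKG14@4: n1:7  n2:7  n3:6  n4:7  n5:4  n6:4 — peak 7.

7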